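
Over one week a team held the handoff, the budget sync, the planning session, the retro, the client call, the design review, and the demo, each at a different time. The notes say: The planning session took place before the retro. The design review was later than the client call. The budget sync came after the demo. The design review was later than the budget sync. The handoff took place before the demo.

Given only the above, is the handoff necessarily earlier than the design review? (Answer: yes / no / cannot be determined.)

yes

Chain the constraints: the handoff → the demo → the budget sync → the design review. Each link is directly stated, so the handoff comes before the design review.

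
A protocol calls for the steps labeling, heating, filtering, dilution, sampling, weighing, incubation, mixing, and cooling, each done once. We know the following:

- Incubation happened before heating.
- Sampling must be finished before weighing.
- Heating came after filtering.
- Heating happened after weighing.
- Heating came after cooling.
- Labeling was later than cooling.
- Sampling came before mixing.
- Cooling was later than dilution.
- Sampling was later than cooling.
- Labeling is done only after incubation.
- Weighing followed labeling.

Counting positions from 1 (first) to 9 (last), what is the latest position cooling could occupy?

Cooling must come before heating, labeling, mixing, sampling, and weighing — 5 steps forced after it.
Everything else can be placed before cooling in some valid order, so cooling can sit as late as position 9 − 5 = 4.

4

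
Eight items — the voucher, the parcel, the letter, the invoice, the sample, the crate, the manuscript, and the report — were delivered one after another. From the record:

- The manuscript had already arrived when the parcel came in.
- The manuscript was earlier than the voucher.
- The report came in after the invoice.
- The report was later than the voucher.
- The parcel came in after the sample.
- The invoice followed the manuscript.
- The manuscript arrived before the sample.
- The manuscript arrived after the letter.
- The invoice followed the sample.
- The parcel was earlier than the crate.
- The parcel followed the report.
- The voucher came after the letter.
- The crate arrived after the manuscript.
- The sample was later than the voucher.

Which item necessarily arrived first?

the letter

The letter has a chain of constraints placing it before every other item, so the letter must be first.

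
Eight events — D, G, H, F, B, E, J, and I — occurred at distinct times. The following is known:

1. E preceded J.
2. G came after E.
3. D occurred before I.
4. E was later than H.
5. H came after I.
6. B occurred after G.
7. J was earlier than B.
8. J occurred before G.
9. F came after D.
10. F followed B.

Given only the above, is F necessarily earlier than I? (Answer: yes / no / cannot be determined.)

Tracing the constraints gives I → H → E → J → B → F, so I must come before F.
That means F cannot be before I.

no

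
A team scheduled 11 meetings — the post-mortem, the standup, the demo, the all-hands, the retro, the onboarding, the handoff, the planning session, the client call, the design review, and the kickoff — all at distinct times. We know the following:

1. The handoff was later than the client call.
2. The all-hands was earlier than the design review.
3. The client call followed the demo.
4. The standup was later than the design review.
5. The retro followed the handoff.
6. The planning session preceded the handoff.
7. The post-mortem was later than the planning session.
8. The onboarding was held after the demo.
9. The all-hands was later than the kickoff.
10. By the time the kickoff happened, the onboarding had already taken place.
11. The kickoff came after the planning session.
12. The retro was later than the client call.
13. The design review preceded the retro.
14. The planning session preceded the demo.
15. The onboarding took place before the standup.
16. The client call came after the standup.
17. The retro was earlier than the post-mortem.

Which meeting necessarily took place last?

the post-mortem

Every other meeting has a chain of constraints placing it before the post-mortem, so the post-mortem is last.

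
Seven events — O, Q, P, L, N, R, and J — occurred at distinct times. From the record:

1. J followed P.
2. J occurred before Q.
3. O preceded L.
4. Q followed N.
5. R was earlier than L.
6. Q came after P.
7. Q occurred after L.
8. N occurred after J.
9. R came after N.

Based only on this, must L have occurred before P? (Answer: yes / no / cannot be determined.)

Tracing the constraints gives P → J → N → R → L, so P must come before L.
That means L cannot be before P.

no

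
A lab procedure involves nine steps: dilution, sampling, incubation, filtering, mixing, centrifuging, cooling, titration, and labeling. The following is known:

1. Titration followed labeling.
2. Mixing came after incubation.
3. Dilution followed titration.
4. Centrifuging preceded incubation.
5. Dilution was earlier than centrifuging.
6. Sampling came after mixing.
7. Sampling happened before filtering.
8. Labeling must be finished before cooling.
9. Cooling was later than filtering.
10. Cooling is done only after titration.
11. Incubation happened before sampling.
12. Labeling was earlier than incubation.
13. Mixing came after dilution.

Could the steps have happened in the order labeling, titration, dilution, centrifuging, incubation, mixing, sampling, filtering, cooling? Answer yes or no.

yes

Check each stated constraint against the proposed order — e.g. titration is ahead of cooling; labeling is ahead of cooling. Every pair is in the required order; nothing is violated.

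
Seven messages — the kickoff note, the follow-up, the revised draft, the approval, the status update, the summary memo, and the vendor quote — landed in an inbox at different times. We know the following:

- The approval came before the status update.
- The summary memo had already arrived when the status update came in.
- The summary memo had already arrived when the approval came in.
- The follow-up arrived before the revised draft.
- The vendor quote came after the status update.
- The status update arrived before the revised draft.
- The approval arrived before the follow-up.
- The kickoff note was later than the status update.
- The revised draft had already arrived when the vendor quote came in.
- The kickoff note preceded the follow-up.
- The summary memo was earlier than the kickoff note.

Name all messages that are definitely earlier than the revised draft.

Directly stated before the revised draft: the follow-up and the status update.
The approval reaches the revised draft via the approval → the follow-up → the revised draft.
The kickoff note reaches the revised draft via the kickoff note → the follow-up → the revised draft.
The summary memo reaches the revised draft via the summary memo → the status update → the revised draft.
No chain forces the vendor quote ahead of the revised draft.

the approval, the follow-up, the kickoff note, the status update, the summary memo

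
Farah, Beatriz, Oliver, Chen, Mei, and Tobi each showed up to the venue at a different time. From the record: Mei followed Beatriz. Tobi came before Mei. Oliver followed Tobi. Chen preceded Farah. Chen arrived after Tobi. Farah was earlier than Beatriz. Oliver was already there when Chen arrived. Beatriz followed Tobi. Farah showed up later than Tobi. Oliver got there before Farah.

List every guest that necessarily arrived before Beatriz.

Chen, Farah, Oliver, Tobi

Directly stated before Beatriz: Farah and Tobi.
Chen reaches Beatriz via Chen → Farah → Beatriz.
Oliver reaches Beatriz via Oliver → Farah → Beatriz.
No chain forces Mei ahead of Beatriz.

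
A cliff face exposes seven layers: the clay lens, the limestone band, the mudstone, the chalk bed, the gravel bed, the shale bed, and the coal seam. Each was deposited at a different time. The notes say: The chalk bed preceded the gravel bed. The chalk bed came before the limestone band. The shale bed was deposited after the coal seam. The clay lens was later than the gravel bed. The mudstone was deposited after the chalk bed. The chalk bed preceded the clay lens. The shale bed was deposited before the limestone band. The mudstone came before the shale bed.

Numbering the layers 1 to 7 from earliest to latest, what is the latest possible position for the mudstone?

5

The mudstone must come before the limestone band and the shale bed — 2 layers forced after it.
Everything else can be placed before the mudstone in some valid order, so the mudstone can sit as late as position 7 − 2 = 5.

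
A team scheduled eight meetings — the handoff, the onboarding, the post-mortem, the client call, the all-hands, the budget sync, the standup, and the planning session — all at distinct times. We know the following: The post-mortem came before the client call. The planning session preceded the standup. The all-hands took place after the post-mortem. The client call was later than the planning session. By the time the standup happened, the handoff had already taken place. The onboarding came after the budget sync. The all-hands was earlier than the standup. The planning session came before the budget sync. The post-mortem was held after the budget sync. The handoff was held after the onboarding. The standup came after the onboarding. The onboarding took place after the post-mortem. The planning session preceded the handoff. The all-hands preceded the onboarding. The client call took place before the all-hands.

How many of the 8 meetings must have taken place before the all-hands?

4

Directly stated before the all-hands: the client call and the post-mortem.
The budget sync reaches the all-hands via the budget sync → the post-mortem → the all-hands.
The planning session reaches the all-hands via the planning session → the client call → the all-hands.
No chain forces the onboarding (or any of the others) ahead of the all-hands.
That's the budget sync, the client call, the planning session, and the post-mortem — 4 in all.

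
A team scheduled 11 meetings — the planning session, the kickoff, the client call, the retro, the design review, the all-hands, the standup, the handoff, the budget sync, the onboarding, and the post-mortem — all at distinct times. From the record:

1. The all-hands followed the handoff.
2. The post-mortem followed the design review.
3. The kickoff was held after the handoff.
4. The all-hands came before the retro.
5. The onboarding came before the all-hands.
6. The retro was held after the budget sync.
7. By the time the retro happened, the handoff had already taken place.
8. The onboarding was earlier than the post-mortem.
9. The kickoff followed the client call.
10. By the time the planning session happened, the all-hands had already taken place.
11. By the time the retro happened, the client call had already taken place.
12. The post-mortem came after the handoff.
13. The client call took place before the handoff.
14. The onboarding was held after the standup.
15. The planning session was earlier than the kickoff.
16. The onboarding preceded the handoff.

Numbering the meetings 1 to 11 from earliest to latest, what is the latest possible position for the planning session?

10

The planning session must come before the kickoff — 1 meeting forced after it.
Everything else can be placed before the planning session in some valid order, so the planning session can sit as late as position 11 − 1 = 10.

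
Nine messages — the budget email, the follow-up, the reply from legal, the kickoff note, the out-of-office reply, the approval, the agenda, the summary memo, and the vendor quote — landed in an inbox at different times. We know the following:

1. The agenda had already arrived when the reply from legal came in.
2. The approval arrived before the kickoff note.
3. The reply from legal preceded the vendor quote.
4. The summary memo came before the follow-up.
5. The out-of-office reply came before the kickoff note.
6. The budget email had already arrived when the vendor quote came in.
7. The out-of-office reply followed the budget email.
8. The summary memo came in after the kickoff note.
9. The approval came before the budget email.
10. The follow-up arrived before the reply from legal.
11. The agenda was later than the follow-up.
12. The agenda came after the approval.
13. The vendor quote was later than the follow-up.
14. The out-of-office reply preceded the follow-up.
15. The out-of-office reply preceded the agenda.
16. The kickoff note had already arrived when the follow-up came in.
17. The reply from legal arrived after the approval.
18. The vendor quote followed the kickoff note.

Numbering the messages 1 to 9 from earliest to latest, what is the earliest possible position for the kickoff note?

The approval, the budget email, and the out-of-office reply must all come before the kickoff note — 3 forced predecessors.
Nothing else is forced ahead of the kickoff note, so its earliest slot is position 3 + 1 = 4.

4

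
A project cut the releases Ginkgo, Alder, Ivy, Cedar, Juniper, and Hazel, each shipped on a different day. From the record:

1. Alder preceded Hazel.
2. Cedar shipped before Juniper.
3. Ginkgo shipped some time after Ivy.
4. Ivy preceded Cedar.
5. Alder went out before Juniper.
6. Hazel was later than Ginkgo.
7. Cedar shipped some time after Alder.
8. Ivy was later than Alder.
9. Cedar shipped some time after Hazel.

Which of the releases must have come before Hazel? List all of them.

Alder, Ginkgo, Ivy

Directly stated before Hazel: Alder and Ginkgo.
Ivy reaches Hazel via Ivy → Ginkgo → Hazel.
No chain forces Juniper (or any of the others) ahead of Hazel.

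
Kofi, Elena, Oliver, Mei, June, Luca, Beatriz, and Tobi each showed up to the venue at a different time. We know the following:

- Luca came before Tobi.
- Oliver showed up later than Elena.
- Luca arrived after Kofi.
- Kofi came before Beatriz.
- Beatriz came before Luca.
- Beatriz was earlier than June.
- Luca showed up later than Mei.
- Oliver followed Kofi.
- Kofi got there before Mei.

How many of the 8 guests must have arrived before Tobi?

Directly stated before Tobi: Luca.
Beatriz reaches Tobi via Beatriz → Luca → Tobi.
Kofi reaches Tobi via Kofi → Luca → Tobi.
Mei reaches Tobi via Mei → Luca → Tobi.
No chain forces June (or any of the others) ahead of Tobi.
That's Beatriz, Kofi, Luca, and Mei — 4 in all.

4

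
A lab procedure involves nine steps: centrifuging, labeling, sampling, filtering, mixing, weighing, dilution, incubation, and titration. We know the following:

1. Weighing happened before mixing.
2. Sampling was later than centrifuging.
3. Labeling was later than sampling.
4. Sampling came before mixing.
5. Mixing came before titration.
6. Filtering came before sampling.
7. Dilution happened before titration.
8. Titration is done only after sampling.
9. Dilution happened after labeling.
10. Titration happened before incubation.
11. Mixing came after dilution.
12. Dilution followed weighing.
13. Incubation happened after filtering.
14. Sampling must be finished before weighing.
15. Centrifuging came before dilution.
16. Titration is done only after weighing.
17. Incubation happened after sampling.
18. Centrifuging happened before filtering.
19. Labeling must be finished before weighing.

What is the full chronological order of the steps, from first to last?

The constraints fix every adjacent pair, so only one ordering works:
centrifuging → filtering → sampling → labeling → weighing → dilution → mixing → titration → incubation.

centrifuging, filtering, sampling, labeling, weighing, dilution, mixing, titration, incubation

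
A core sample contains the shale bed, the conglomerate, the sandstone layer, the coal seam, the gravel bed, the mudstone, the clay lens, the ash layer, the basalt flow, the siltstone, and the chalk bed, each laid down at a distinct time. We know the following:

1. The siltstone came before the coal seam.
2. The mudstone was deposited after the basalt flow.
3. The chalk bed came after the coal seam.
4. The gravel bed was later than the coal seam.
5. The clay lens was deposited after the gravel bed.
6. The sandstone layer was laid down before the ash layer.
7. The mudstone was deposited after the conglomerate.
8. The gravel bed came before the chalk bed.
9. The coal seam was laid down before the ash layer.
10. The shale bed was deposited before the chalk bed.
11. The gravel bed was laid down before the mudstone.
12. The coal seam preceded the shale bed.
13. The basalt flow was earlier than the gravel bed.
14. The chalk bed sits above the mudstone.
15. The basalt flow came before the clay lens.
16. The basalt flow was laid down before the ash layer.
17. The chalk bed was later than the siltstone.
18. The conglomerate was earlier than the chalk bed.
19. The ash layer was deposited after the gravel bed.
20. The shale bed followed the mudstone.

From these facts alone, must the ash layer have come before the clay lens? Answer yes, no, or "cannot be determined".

cannot be determined

No chain of stated constraints runs from the ash layer to the clay lens, and none runs from the clay lens to the ash layer either.
So the relative order of the ash layer and the clay lens is not fixed by the given facts.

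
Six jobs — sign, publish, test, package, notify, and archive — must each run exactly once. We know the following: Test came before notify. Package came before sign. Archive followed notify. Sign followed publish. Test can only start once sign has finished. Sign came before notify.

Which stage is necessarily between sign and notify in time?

Tracing the constraints gives sign → test → notify, so test sits after sign and before notify.
No other stage is forced both after sign and before notify.

test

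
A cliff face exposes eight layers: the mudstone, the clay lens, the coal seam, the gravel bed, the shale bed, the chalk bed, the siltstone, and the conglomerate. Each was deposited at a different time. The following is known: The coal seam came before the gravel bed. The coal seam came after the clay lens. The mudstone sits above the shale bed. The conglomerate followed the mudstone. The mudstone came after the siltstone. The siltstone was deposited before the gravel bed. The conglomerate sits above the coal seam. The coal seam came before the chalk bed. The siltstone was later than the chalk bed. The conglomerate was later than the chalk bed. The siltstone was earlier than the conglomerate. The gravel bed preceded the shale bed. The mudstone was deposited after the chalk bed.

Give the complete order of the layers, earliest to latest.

the clay lens, the coal seam, the chalk bed, the siltstone, the gravel bed, the shale bed, the mudstone, the conglomerate

The constraints fix every adjacent pair, so only one ordering works:
the clay lens → the coal seam → the chalk bed → the siltstone → the gravel bed → the shale bed → the mudstone → the conglomerate.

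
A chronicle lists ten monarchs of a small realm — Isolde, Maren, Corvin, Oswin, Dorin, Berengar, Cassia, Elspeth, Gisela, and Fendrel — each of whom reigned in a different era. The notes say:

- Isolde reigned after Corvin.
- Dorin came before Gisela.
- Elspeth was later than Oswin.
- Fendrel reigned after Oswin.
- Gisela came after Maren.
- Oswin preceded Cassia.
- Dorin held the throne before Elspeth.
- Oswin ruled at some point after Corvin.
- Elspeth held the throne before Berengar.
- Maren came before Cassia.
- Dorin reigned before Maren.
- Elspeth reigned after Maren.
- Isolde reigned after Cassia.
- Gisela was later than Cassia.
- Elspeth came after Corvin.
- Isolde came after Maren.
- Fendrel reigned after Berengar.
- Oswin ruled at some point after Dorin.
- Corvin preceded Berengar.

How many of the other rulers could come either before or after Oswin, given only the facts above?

Forced before Oswin: Corvin and Dorin; forced after Oswin: Berengar, Cassia, Elspeth, Fendrel, Gisela, and Isolde.
That leaves Maren with no forced order relative to Oswin — 1.

1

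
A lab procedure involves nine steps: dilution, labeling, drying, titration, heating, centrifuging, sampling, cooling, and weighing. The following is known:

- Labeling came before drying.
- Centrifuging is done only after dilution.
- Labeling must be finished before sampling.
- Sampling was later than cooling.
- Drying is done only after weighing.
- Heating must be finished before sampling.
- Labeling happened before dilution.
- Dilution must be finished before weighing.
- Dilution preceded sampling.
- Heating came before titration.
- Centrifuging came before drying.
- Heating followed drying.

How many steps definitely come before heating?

Directly stated before heating: drying.
Centrifuging reaches heating via centrifuging → drying → heating.
Dilution reaches heating via dilution → centrifuging → drying → heating.
Labeling reaches heating via labeling → drying → heating.
Likewise weighing reaches heating by chaining the stated constraints.
No chain forces sampling (or any of the others) ahead of heating.
That's centrifuging, dilution, drying, labeling, and weighing — 5 in all.

5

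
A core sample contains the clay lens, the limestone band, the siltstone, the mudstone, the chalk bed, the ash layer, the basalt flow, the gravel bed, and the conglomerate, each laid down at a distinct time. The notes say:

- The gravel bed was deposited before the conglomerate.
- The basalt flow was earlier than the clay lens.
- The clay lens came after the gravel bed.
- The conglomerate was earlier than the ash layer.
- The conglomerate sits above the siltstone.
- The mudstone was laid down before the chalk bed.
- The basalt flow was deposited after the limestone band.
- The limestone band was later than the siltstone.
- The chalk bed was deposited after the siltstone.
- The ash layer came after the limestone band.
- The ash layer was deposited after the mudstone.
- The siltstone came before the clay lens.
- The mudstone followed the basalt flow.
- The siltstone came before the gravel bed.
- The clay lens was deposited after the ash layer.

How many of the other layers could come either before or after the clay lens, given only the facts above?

Forced before the clay lens: the ash layer, the basalt flow, the conglomerate, the gravel bed, the limestone band, the mudstone, and the siltstone.
That leaves the chalk bed with no forced order relative to the clay lens — 1.

1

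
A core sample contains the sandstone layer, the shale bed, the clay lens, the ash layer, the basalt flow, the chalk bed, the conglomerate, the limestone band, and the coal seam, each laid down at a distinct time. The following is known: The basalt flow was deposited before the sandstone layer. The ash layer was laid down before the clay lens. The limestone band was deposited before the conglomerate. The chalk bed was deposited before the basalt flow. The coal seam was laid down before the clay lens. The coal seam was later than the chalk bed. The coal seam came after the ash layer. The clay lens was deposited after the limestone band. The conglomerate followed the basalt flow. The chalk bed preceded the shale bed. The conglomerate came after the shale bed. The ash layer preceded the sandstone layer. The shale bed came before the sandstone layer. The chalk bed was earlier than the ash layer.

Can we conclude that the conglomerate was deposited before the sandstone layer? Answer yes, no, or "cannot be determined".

No chain of stated constraints runs from the conglomerate to the sandstone layer, and none runs from the sandstone layer to the conglomerate either.
So the relative order of the conglomerate and the sandstone layer is not fixed by the given facts.

cannot be determined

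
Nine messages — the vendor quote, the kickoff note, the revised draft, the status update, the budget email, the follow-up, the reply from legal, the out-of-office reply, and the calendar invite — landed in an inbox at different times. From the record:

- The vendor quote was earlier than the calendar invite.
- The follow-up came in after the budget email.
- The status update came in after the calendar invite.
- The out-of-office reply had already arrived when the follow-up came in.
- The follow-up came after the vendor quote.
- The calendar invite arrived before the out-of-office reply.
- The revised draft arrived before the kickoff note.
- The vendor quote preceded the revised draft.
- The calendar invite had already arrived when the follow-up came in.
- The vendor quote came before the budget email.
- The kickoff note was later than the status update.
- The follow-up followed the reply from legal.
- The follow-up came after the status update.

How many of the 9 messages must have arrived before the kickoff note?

Directly stated before the kickoff note: the revised draft and the status update.
The calendar invite reaches the kickoff note via the calendar invite → the status update → the kickoff note.
The vendor quote reaches the kickoff note via the vendor quote → the revised draft → the kickoff note.
No chain forces the budget email (or any of the others) ahead of the kickoff note.
That's the calendar invite, the revised draft, the status update, and the vendor quote — 4 in all.

4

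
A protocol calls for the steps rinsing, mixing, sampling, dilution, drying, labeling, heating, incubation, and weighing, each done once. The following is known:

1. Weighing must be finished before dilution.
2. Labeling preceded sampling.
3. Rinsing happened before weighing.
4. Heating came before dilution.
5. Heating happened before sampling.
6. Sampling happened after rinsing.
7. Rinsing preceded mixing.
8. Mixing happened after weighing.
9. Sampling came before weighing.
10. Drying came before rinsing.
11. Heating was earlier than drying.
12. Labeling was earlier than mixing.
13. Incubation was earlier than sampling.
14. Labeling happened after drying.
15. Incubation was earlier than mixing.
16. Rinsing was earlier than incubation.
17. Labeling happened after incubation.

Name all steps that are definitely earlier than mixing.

Directly stated before mixing: incubation, labeling, rinsing, and weighing.
Drying reaches mixing via drying → labeling → mixing.
Heating reaches mixing via heating → sampling → weighing → mixing.
Sampling reaches mixing via sampling → weighing → mixing.

drying, heating, incubation, labeling, rinsing, sampling, weighing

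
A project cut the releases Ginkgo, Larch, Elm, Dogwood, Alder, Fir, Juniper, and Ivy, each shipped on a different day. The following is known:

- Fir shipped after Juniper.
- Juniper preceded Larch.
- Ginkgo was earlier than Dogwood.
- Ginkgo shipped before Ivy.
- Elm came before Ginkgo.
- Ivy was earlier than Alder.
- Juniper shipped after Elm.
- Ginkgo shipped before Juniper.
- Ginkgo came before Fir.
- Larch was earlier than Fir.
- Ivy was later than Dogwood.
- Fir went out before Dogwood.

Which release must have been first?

Elm

Elm has a chain of constraints placing it before every other release, so Elm must be first.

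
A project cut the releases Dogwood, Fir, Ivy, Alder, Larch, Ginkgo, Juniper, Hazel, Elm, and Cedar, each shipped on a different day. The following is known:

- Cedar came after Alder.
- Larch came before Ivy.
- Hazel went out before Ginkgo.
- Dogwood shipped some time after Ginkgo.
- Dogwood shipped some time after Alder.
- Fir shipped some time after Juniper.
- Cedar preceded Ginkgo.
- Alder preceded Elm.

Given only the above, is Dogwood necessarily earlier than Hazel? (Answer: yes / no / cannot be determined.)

no

Tracing the constraints gives Hazel → Ginkgo → Dogwood, so Hazel must come before Dogwood.
That means Dogwood cannot be before Hazel.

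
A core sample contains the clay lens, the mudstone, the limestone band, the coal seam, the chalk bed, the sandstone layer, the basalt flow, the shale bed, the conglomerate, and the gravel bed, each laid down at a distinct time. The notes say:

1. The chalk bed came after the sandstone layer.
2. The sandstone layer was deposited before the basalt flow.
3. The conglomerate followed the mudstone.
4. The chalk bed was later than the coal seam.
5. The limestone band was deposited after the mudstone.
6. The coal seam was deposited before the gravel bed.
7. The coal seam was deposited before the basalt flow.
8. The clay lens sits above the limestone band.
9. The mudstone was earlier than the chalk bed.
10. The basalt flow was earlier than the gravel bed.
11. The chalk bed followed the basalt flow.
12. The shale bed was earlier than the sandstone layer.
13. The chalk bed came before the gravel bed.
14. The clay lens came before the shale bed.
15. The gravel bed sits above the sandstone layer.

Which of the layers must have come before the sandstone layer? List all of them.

Directly stated before the sandstone layer: the shale bed.
The clay lens reaches the sandstone layer via the clay lens → the shale bed → the sandstone layer.
The limestone band reaches the sandstone layer via the limestone band → the clay lens → the shale bed → the sandstone layer.
The mudstone reaches the sandstone layer via the mudstone → the limestone band → the clay lens → the shale bed → the sandstone layer.
No chain forces the conglomerate (or any of the others) ahead of the sandstone layer.

the clay lens, the limestone band, the mudstone, the shale bed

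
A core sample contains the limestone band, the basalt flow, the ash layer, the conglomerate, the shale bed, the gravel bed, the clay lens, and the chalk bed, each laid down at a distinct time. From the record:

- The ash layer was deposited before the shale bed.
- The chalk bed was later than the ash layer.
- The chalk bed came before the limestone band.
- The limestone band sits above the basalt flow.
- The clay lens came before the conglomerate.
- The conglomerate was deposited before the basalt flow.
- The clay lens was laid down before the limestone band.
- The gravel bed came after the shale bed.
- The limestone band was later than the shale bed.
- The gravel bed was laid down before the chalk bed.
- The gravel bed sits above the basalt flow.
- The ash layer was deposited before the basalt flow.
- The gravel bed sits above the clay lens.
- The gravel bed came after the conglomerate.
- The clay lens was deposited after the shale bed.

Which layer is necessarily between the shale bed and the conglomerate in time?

the clay lens

Tracing the constraints gives the shale bed → the clay lens → the conglomerate, so the clay lens sits after the shale bed and before the conglomerate.
No other layer is forced both after the shale bed and before the conglomerate.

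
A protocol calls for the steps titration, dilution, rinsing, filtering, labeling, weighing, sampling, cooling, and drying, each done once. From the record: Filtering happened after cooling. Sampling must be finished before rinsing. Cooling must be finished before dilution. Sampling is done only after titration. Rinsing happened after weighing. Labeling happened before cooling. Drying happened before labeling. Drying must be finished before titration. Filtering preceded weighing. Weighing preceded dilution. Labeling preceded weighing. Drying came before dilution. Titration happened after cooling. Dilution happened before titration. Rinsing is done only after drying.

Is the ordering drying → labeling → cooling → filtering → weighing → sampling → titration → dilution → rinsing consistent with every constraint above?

The constraints require dilution before titration, but in the proposed sequence titration appears ahead of dilution. That one violation is enough.

no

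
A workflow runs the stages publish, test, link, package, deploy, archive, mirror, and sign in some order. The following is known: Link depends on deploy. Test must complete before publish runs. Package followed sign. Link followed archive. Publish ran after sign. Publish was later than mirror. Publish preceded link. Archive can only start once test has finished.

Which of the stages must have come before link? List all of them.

Directly stated before link: archive, deploy, and publish.
Mirror reaches link via mirror → publish → link.
Sign reaches link via sign → publish → link.
Test reaches link via test → publish → link.
No chain forces package ahead of link.

archive, deploy, mirror, publish, sign, test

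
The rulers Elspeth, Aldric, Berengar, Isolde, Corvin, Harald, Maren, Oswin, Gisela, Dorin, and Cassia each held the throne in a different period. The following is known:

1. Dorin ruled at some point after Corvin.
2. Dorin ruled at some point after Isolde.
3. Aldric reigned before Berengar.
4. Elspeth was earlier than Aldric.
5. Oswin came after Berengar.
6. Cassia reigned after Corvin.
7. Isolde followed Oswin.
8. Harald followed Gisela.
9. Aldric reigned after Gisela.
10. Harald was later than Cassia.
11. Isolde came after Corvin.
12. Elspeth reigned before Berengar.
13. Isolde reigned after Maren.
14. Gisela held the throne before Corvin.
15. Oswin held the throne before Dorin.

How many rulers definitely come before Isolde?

Directly stated before Isolde: Corvin, Maren, and Oswin.
Aldric reaches Isolde via Aldric → Berengar → Oswin → Isolde.
Berengar reaches Isolde via Berengar → Oswin → Isolde.
Elspeth reaches Isolde via Elspeth → Berengar → Oswin → Isolde.
Likewise Gisela reaches Isolde by chaining the stated constraints.
That's Aldric, Berengar, Corvin, Elspeth, Gisela, Maren, and Oswin — 7 in all.

7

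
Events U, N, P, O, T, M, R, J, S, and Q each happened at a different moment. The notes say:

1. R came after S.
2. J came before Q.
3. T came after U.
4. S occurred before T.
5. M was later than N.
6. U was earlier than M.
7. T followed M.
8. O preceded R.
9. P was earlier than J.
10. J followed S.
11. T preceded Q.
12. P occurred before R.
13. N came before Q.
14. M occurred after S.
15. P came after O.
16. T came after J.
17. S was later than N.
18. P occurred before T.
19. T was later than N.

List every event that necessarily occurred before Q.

J, M, N, O, P, S, T, U

Directly stated before Q: J, N, and T.
M reaches Q via M → T → Q.
O reaches Q via O → P → J → Q.
P reaches Q via P → J → Q.
Likewise S and U each reach Q by chaining the stated constraints.
No chain forces R ahead of Q.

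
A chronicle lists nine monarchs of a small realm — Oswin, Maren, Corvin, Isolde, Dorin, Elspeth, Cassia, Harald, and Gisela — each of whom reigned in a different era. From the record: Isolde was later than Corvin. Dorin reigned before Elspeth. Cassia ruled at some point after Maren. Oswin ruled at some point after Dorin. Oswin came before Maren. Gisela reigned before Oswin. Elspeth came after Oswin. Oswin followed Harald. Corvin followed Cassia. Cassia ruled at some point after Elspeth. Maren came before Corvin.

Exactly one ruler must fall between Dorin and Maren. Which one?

Oswin

Tracing the constraints gives Dorin → Oswin → Maren, so Oswin sits after Dorin and before Maren.
No other ruler is forced both after Dorin and before Maren.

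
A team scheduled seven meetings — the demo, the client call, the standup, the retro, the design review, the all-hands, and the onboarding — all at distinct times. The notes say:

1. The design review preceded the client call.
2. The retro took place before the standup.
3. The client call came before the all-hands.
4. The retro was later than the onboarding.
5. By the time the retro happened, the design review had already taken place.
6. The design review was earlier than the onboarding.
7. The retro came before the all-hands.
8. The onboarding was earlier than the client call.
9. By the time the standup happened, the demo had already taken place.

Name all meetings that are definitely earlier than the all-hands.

Directly stated before the all-hands: the client call and the retro.
The design review reaches the all-hands via the design review → the client call → the all-hands.
The onboarding reaches the all-hands via the onboarding → the retro → the all-hands.
No chain forces the demo (or any of the others) ahead of the all-hands.

the client call, the design review, the onboarding, the retro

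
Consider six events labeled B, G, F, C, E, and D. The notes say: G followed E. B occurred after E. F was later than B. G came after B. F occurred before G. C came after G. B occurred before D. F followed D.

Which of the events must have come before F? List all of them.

Directly stated before F: B and D.
E reaches F via E → B → F.
No chain forces G (or any of the others) ahead of F.

B, D, E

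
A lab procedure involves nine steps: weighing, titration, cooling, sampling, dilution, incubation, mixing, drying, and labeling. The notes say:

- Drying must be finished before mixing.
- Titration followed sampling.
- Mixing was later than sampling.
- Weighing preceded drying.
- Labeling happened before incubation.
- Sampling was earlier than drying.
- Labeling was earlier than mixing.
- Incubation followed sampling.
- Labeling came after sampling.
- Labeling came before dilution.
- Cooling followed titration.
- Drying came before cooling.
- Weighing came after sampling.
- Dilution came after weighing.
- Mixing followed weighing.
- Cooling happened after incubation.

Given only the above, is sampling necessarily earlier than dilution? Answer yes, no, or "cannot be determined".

Chain the constraints: sampling → weighing → dilution. Each link is directly stated, so sampling comes before dilution.

yes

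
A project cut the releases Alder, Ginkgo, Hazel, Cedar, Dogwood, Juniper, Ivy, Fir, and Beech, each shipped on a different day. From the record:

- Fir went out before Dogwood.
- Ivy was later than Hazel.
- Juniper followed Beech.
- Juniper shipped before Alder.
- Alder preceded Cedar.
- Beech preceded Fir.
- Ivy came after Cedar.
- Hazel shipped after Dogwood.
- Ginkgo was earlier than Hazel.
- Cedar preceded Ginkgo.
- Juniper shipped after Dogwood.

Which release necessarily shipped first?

Beech has a chain of constraints placing it before every other release, so Beech must be first.

Beech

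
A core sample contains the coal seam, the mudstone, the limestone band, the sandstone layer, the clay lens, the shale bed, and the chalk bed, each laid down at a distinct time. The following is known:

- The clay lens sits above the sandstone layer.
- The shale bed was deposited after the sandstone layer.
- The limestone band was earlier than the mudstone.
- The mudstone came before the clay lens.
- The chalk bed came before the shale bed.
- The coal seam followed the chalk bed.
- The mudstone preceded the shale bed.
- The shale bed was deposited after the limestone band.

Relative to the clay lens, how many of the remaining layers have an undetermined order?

Forced before the clay lens: the limestone band, the mudstone, and the sandstone layer.
That leaves the chalk bed, the coal seam, and the shale bed with no forced order relative to the clay lens — 3.

3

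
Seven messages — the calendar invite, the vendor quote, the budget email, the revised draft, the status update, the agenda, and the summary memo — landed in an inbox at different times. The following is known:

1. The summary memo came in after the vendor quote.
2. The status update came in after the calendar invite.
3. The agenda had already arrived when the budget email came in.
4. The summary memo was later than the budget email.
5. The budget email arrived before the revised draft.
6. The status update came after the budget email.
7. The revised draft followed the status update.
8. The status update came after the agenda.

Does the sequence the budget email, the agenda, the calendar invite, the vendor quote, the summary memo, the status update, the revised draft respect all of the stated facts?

The constraints require the agenda before the budget email, but in the proposed sequence the budget email appears ahead of the agenda. That one violation is enough.

no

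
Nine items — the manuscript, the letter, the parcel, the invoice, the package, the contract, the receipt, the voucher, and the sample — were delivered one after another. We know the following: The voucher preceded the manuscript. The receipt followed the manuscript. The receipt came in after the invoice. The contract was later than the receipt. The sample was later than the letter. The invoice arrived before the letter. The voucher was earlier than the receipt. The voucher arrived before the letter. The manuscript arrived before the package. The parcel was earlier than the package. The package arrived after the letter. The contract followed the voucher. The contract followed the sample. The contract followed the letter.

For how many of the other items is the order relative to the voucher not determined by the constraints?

Forced after the voucher: the contract, the letter, the manuscript, the package, the receipt, and the sample.
That leaves the invoice and the parcel with no forced order relative to the voucher — 2.

2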